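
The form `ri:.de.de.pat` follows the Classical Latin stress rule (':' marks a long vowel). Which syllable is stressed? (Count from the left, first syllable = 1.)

Classical Latin: stress the penult if heavy (long vowel or closed), else the antepenult.
Weights: 2 de L, 3 de L, 4 pat H.
The penult (syllable 3, de) is light, so stress falls on the antepenult (syllable 2, de).
Stress on syllable 2: ri:.ˈde.de.pat.

2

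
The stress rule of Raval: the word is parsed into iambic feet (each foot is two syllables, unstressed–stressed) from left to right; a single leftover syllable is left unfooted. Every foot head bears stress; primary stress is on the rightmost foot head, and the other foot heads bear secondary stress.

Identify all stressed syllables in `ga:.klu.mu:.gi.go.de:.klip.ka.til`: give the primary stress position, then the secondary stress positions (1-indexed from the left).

Parse left to right into iambic (σˈσ) feet: (ga:.ˈklu) (mu:.ˈgi) (go.ˈde:) (klip.ˈka) til. Syllable 9 is left unfooted.
Foot heads (stressed positions): 2, 4, 6, 8.
End Rule Rightmost: primary stress on the rightmost head = syllable 8.
Secondary stress on 2, 4, 6: ga:.ˌklu.mu:.ˌgi.go.ˌde:.klip.ˈka.til.

primary 8, secondary 2, 4, 6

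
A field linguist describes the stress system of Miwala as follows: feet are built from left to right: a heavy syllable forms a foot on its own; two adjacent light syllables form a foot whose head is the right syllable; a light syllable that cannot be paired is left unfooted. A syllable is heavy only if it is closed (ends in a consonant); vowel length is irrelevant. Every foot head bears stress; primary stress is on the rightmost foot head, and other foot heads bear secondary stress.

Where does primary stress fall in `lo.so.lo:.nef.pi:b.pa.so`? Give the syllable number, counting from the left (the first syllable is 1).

Weights: 1 lo L, 2 so L, 3 lo: L, 4 nef H, 5 pi:b H, 6 pa L, 7 so L.
Parse left to right (heavy = foot alone; LL = one foot; stranded L unfooted): (lo.ˈso) lo: (ˈnef) (ˈpi:b) (pa.ˈso).
Foot heads: 2, 4, 5, 7.
Primary stress on the rightmost head = syllable 7.
Primary stress: syllable 7 → lo.so.lo:.nef.pi:b.pa.ˈso.

7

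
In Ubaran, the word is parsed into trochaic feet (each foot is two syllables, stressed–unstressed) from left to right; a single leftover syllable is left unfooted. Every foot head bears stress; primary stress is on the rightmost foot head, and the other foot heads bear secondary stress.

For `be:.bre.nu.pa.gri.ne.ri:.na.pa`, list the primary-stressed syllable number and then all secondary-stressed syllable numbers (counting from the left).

primary 7, secondary 1, 3, 5

Parse left to right into trochaic (ˈσσ) feet: (ˈbe:.bre) (ˈnu.pa) (ˈgri.ne) (ˈri:.na) pa. Syllable 9 is left unfooted.
Foot heads (stressed positions): 1, 3, 5, 7.
End Rule Rightmost: primary stress on the rightmost head = syllable 7.
Secondary stress on 1, 3, 5: ˌbe:.bre.ˌnu.pa.ˌgri.ne.ˈri:.na.pa.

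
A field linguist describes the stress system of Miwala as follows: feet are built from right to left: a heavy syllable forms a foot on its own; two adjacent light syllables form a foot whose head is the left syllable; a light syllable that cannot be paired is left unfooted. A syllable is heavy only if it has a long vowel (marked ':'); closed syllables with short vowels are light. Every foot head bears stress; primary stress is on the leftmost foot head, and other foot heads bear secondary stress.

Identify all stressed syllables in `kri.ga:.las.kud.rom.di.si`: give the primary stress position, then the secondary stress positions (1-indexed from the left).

primary 2, secondary 4, 6

Weights: 1 kri L, 2 ga: H, 3 las L, 4 kud L, 5 rom L, 6 di L, 7 si L.
Parse right to left (heavy = foot alone; LL = one foot; stranded L unfooted): kri (ˈga:) las (ˈkud.rom) (ˈdi.si).
Foot heads: 2, 4, 6.
Primary stress on the leftmost head = syllable 2.
Secondary stress on 4, 6: kri.ˈga:.las.ˌkud.rom.ˌdi.si.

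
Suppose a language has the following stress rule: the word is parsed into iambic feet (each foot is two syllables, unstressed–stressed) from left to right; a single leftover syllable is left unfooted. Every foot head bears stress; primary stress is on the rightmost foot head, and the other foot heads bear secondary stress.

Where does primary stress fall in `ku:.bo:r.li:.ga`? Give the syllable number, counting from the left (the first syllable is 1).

Parse left to right into iambic (σˈσ) feet: (ku:.ˈbo:r) (li:.ˈga).
Foot heads (stressed positions): 2, 4.
End Rule Rightmost: primary stress on the rightmost head = syllable 4.
Primary stress: syllable 4 → ku:.bo:r.li:.ˈga.

4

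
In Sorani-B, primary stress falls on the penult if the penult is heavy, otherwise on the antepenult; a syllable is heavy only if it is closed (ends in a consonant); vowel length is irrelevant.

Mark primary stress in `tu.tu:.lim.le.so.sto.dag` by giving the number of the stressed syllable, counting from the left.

Weights: 5 so L, 6 sto L, 7 dag H.
The penult (syllable 6, sto) is light, so stress falls on the antepenult (syllable 5, so).
Primary stress: syllable 5 → tu.tu:.lim.le.ˈso.sto.dag.

5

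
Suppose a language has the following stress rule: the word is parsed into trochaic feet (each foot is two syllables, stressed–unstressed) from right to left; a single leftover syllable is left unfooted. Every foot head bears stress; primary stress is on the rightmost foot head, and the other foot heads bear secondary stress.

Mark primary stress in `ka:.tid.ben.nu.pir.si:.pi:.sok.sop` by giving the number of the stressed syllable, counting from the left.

Parse right to left into trochaic (ˈσσ) feet: ka: (ˈtid.ben) (ˈnu.pir) (ˈsi:.pi:) (ˈsok.sop). Syllable 1 is left unfooted.
Foot heads (stressed positions): 2, 4, 6, 8.
End Rule Rightmost: primary stress on the rightmost head = syllable 8.
Primary stress: syllable 8 → ka:.tid.ben.nu.pir.si:.pi:.ˈsok.sop.

8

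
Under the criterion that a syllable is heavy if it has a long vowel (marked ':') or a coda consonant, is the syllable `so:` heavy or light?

heavy

`so:`: long vowel, open (no coda). Long vowel → heavy.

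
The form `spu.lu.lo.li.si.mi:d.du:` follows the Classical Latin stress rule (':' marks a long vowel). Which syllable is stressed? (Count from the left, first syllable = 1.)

6

Classical Latin: stress the penult if heavy (long vowel or closed), else the antepenult.
Weights: 5 si L, 6 mi:d H, 7 du: H.
The penult (syllable 6, mi:d) is heavy, so it takes stress.
Stress on syllable 6: spu.lu.lo.li.si.ˈmi:d.du:.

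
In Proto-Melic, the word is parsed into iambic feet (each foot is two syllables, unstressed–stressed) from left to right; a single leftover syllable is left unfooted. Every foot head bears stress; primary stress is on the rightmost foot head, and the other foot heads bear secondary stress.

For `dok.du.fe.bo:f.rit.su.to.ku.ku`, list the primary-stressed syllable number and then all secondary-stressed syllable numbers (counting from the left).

primary 8, secondary 2, 4, 6

Parse left to right into iambic (σˈσ) feet: (dok.ˈdu) (fe.ˈbo:f) (rit.ˈsu) (to.ˈku) ku. Syllable 9 is left unfooted.
Foot heads (stressed positions): 2, 4, 6, 8.
End Rule Rightmost: primary stress on the rightmost head = syllable 8.
Secondary stress on 2, 4, 6: dok.ˌdu.fe.ˌbo:f.rit.ˌsu.to.ˈku.ku.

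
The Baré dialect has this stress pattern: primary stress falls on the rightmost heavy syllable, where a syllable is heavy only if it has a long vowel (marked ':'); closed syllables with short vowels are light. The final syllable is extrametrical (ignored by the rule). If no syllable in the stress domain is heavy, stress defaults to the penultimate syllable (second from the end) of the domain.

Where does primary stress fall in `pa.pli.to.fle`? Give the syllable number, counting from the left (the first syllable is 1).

2

The final syllable (4, fle) is extrametrical; the stress domain is syllables 1–3.
Weights: 1 pa L, 2 pli L, 3 to L.
No heavy syllable in the domain; default to the penultimate syllable (second from the end) of the domain = syllable 2.
Primary stress: syllable 2 → pa.ˈpli.to.fle.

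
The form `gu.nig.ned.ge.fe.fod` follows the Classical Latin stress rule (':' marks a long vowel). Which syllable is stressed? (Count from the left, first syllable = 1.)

Classical Latin: stress the penult if heavy (long vowel or closed), else the antepenult.
Weights: 4 ge L, 5 fe L, 6 fod H.
The penult (syllable 5, fe) is light, so stress falls on the antepenult (syllable 4, ge).
Stress on syllable 4: gu.nig.ned.ˈge.fe.fod.

4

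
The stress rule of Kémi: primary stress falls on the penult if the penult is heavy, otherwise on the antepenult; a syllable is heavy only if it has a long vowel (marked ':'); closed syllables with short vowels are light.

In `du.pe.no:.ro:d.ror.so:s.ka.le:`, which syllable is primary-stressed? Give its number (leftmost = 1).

6

Weights: 6 so:s H, 7 ka L, 8 le: H.
The penult (syllable 7, ka) is light, so stress falls on the antepenult (syllable 6, so:s).
Primary stress: syllable 6 → du.pe.no:.ro:d.ror.ˈso:s.ka.le:.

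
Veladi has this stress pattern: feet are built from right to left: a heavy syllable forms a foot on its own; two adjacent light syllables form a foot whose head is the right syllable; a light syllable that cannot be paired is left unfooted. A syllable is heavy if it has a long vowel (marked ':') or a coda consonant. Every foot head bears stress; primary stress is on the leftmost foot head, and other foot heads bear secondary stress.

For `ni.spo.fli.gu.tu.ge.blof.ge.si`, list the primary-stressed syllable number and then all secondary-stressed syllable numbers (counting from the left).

primary 2, secondary 4, 6, 7, 9

Weights: 1 ni L, 2 spo L, 3 fli L, 4 gu L, 5 tu L, 6 ge L, 7 blof H, 8 ge L, 9 si L.
Parse right to left (heavy = foot alone; LL = one foot; stranded L unfooted): (ni.ˈspo) (fli.ˈgu) (tu.ˈge) (ˈblof) (ge.ˈsi).
Foot heads: 2, 4, 6, 7, 9.
Primary stress on the leftmost head = syllable 2.
Secondary stress on 4, 6, 7, 9: ni.ˈspo.fli.ˌgu.tu.ˌge.ˌblof.ge.ˌsi.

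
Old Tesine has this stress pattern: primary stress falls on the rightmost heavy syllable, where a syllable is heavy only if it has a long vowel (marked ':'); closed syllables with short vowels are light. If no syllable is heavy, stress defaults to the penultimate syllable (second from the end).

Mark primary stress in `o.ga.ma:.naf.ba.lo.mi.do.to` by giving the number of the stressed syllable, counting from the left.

Weights: 1 o L, 2 ga L, 3 ma: H, 4 naf L, 5 ba L, 6 lo L, 7 mi L, 8 do L, 9 to L.
Heavy syllables in the domain: 3. The rightmost is syllable 3 (ma:).
Primary stress: syllable 3 → o.ga.ˈma:.naf.ba.lo.mi.do.to.

3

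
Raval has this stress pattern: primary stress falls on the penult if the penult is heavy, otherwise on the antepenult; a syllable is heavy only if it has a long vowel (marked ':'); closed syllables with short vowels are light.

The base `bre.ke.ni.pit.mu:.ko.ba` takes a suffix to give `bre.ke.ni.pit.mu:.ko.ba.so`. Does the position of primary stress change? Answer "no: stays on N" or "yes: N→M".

Base `bre.ke.ni.pit.mu:.ko.ba` (7 syllables):
  Weights: 5 mu: H, 6 ko L, 7 ba L.
  The penult (syllable 6, ko) is light, so stress falls on the antepenult (syllable 5, mu:).
  → primary stress on syllable 5.
Suffixed `bre.ke.ni.pit.mu:.ko.ba.so` (8 syllables):
  Weights: 6 ko L, 7 ba L, 8 so L.
  The penult (syllable 7, ba) is light, so stress falls on the antepenult (syllable 6, ko).
  → primary stress on syllable 6.

yes: 5→6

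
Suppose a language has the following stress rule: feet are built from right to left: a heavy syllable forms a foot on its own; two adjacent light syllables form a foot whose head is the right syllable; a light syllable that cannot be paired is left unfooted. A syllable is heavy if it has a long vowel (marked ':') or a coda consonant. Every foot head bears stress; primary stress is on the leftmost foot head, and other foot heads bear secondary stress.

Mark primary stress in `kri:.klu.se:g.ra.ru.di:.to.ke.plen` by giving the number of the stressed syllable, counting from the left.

Weights: 1 kri: H, 2 klu L, 3 se:g H, 4 ra L, 5 ru L, 6 di: H, 7 to L, 8 ke L, 9 plen H.
Parse right to left (heavy = foot alone; LL = one foot; stranded L unfooted): (ˈkri:) klu (ˈse:g) (ra.ˈru) (ˈdi:) (to.ˈke) (ˈplen).
Foot heads: 1, 3, 5, 6, 8, 9.
Primary stress on the leftmost head = syllable 1.
Primary stress: syllable 1 → ˈkri:.klu.se:g.ra.ru.di:.to.ke.plen.

1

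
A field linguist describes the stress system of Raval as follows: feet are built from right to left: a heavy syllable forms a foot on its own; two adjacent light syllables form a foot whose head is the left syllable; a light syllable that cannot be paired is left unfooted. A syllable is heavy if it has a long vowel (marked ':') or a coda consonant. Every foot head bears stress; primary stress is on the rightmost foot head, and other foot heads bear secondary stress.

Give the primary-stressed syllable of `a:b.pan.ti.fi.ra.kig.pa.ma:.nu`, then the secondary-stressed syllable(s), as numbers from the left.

Weights: 1 a:b H, 2 pan H, 3 ti L, 4 fi L, 5 ra L, 6 kig H, 7 pa L, 8 ma: H, 9 nu L.
Parse right to left (heavy = foot alone; LL = one foot; stranded L unfooted): (ˈa:b) (ˈpan) ti (ˈfi.ra) (ˈkig) pa (ˈma:) nu.
Foot heads: 1, 2, 4, 6, 8.
Primary stress on the rightmost head = syllable 8.
Secondary stress on 1, 2, 4, 6: ˌa:b.ˌpan.ti.ˌfi.ra.ˌkig.pa.ˈma:.nu.

primary 8, secondary 1, 2, 4, 6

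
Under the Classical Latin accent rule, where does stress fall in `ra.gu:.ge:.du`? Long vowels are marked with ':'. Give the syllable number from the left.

3

Classical Latin: stress the penult if heavy (long vowel or closed), else the antepenult.
Weights: 2 gu: H, 3 ge: H, 4 du L.
The penult (syllable 3, ge:) is heavy, so it takes stress.
Stress on syllable 3: ra.gu:.ˈge:.du.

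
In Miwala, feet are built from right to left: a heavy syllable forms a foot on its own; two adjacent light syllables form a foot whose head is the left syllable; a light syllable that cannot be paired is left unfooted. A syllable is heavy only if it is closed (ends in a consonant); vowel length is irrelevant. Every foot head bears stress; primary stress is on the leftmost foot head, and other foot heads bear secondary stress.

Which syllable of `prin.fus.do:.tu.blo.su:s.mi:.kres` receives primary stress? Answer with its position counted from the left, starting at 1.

1

Weights: 1 prin H, 2 fus H, 3 do: L, 4 tu L, 5 blo L, 6 su:s H, 7 mi: L, 8 kres H.
Parse right to left (heavy = foot alone; LL = one foot; stranded L unfooted): (ˈprin) (ˈfus) do: (ˈtu.blo) (ˈsu:s) mi: (ˈkres).
Foot heads: 1, 2, 4, 6, 8.
Primary stress on the leftmost head = syllable 1.
Primary stress: syllable 1 → ˈprin.fus.do:.tu.blo.su:s.mi:.kres.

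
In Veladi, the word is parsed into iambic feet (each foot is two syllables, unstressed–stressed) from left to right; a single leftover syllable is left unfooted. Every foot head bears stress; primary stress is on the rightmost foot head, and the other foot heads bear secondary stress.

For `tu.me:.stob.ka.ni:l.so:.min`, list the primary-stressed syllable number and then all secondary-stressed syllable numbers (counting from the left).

Parse left to right into iambic (σˈσ) feet: (tu.ˈme:) (stob.ˈka) (ni:l.ˈso:) min. Syllable 7 is left unfooted.
Foot heads (stressed positions): 2, 4, 6.
End Rule Rightmost: primary stress on the rightmost head = syllable 6.
Secondary stress on 2, 4: tu.ˌme:.stob.ˌka.ni:l.ˈso:.min.

primary 6, secondary 2, 4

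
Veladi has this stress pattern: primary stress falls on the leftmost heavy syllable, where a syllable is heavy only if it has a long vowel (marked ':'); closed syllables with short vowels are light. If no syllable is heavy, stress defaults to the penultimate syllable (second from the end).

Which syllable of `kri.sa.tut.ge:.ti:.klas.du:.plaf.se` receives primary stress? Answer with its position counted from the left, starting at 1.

Weights: 1 kri L, 2 sa L, 3 tut L, 4 ge: H, 5 ti: H, 6 klas L, 7 du: H, 8 plaf L, 9 se L.
Heavy syllables in the domain: 4, 5, 7. The leftmost is syllable 4 (ge:).
Primary stress: syllable 4 → kri.sa.tut.ˈge:.ti:.klas.du:.plaf.se.

4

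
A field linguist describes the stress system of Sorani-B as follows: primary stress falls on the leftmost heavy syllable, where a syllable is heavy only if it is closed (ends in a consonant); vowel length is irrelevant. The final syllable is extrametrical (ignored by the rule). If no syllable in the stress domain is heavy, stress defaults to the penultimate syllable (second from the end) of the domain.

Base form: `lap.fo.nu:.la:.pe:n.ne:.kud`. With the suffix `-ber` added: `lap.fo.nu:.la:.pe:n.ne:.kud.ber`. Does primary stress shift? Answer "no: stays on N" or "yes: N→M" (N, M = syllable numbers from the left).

no: stays on 1

Base `lap.fo.nu:.la:.pe:n.ne:.kud` (7 syllables):
  The final syllable (7, kud) is extrametrical; the stress domain is syllables 1–6.
  Weights: 1 lap H, 2 fo L, 3 nu: L, 4 la: L, 5 pe:n H, 6 ne: L.
  Heavy syllables in the domain: 1, 5. The leftmost is syllable 1 (lap).
  → primary stress on syllable 1.
Suffixed `lap.fo.nu:.la:.pe:n.ne:.kud.ber` (8 syllables):
  The final syllable (8, ber) is extrametrical; the stress domain is syllables 1–7.
  Weights: 1 lap H, 2 fo L, 3 nu: L, 4 la: L, 5 pe:n H, 6 ne: L, 7 kud H.
  Heavy syllables in the domain: 1, 5, 7. The leftmost is syllable 1 (lap).
  → primary stress on syllable 1.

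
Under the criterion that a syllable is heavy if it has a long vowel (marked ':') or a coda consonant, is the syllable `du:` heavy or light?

`du:`: long vowel, open (no coda). Long vowel → heavy.

heavy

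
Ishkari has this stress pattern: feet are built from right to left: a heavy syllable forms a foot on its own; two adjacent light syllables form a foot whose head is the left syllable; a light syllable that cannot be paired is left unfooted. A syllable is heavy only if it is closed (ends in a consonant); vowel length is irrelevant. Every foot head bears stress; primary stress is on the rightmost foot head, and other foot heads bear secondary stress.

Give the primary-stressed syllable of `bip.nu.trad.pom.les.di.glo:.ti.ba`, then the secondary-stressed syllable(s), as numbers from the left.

Weights: 1 bip H, 2 nu L, 3 trad H, 4 pom H, 5 les H, 6 di L, 7 glo: L, 8 ti L, 9 ba L.
Parse right to left (heavy = foot alone; LL = one foot; stranded L unfooted): (ˈbip) nu (ˈtrad) (ˈpom) (ˈles) (ˈdi.glo:) (ˈti.ba).
Foot heads: 1, 3, 4, 5, 6, 8.
Primary stress on the rightmost head = syllable 8.
Secondary stress on 1, 3, 4, 5, 6: ˌbip.nu.ˌtrad.ˌpom.ˌles.ˌdi.glo:.ˈti.ba.

primary 8, secondary 1, 3, 4, 5, 6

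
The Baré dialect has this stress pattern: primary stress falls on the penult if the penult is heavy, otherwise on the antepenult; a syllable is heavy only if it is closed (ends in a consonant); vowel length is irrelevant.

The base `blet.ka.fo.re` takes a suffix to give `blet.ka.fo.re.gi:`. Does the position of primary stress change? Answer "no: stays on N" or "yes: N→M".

yes: 2→3

Base `blet.ka.fo.re` (4 syllables):
  Weights: 2 ka L, 3 fo L, 4 re L.
  The penult (syllable 3, fo) is light, so stress falls on the antepenult (syllable 2, ka).
  → primary stress on syllable 2.
Suffixed `blet.ka.fo.re.gi:` (5 syllables):
  Weights: 3 fo L, 4 re L, 5 gi: L.
  The penult (syllable 4, re) is light, so stress falls on the antepenult (syllable 3, fo).
  → primary stress on syllable 3.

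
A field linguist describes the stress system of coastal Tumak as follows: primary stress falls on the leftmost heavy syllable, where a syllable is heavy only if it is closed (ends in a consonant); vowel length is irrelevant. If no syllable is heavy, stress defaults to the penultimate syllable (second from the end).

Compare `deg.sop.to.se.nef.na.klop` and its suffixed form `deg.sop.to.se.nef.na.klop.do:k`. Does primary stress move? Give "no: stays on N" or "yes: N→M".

Base `deg.sop.to.se.nef.na.klop` (7 syllables):
  Weights: 1 deg H, 2 sop H, 3 to L, 4 se L, 5 nef H, 6 na L, 7 klop H.
  Heavy syllables in the domain: 1, 2, 5, 7. The leftmost is syllable 1 (deg).
  → primary stress on syllable 1.
Suffixed `deg.sop.to.se.nef.na.klop.do:k` (8 syllables):
  Weights: 1 deg H, 2 sop H, 3 to L, 4 se L, 5 nef H, 6 na L, 7 klop H, 8 do:k H.
  Heavy syllables in the domain: 1, 2, 5, 7, 8. The leftmost is syllable 1 (deg).
  → primary stress on syllable 1.

no: stays on 1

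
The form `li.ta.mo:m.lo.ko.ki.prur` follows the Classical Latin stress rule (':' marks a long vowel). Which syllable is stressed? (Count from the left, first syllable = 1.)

Classical Latin: stress the penult if heavy (long vowel or closed), else the antepenult.
Weights: 5 ko L, 6 ki L, 7 prur H.
The penult (syllable 6, ki) is light, so stress falls on the antepenult (syllable 5, ko).
Stress on syllable 5: li.ta.mo:m.lo.ˈko.ki.prur.

5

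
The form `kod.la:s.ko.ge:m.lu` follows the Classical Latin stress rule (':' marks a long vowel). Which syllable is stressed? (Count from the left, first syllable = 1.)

Classical Latin: stress the penult if heavy (long vowel or closed), else the antepenult.
Weights: 3 ko L, 4 ge:m H, 5 lu L.
The penult (syllable 4, ge:m) is heavy, so it takes stress.
Stress on syllable 4: kod.la:s.ko.ˈge:m.lu.

4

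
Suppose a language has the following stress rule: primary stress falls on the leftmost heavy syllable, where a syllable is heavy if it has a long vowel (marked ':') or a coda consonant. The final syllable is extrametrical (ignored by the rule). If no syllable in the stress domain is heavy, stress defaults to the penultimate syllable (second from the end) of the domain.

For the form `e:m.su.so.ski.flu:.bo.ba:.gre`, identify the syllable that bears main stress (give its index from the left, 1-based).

1

The final syllable (8, gre) is extrametrical; the stress domain is syllables 1–7.
Weights: 1 e:m H, 2 su L, 3 so L, 4 ski L, 5 flu: H, 6 bo L, 7 ba: H.
Heavy syllables in the domain: 1, 5, 7. The leftmost is syllable 1 (e:m).
Primary stress: syllable 1 → ˈe:m.su.so.ski.flu:.bo.ba:.gre.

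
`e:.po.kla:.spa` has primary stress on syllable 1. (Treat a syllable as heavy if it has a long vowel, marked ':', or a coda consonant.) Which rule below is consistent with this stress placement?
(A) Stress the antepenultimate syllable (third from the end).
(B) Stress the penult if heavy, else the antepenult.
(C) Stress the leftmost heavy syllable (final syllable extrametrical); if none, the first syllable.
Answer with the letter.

C

Rule A → syllable 2 (observed: 1).
Rule B → syllable 3 (observed: 1).
Rule C → syllable 1 ✓.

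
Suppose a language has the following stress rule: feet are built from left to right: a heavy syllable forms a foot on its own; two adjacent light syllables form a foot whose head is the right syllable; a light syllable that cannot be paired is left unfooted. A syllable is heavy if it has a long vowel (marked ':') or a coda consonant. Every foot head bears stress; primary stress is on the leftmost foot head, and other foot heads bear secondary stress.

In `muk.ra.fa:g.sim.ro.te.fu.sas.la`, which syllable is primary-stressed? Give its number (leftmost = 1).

Weights: 1 muk H, 2 ra L, 3 fa:g H, 4 sim H, 5 ro L, 6 te L, 7 fu L, 8 sas H, 9 la L.
Parse left to right (heavy = foot alone; LL = one foot; stranded L unfooted): (ˈmuk) ra (ˈfa:g) (ˈsim) (ro.ˈte) fu (ˈsas) la.
Foot heads: 1, 3, 4, 6, 8.
Primary stress on the leftmost head = syllable 1.
Primary stress: syllable 1 → ˈmuk.ra.fa:g.sim.ro.te.fu.sas.la.

1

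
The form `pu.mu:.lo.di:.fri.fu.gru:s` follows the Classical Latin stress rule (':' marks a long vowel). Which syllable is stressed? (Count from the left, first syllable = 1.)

5

Classical Latin: stress the penult if heavy (long vowel or closed), else the antepenult.
Weights: 5 fri L, 6 fu L, 7 gru:s H.
The penult (syllable 6, fu) is light, so stress falls on the antepenult (syllable 5, fri).
Stress on syllable 5: pu.mu:.lo.di:.ˈfri.fu.gru:s.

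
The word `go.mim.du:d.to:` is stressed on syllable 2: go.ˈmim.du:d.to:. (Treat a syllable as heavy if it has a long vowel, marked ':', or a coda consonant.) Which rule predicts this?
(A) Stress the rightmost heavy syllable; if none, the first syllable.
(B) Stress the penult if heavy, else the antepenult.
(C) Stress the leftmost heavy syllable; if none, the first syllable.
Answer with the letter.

Rule A → syllable 4 (observed: 2).
Rule B → syllable 3 (observed: 2).
Rule C → syllable 2 ✓.

C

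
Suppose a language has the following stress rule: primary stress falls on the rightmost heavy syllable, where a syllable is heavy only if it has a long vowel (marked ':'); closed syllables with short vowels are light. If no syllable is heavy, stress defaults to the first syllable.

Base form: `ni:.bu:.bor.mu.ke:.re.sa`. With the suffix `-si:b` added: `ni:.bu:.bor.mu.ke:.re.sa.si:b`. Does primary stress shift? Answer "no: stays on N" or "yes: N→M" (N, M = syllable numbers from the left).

Base `ni:.bu:.bor.mu.ke:.re.sa` (7 syllables):
  Weights: 1 ni: H, 2 bu: H, 3 bor L, 4 mu L, 5 ke: H, 6 re L, 7 sa L.
  Heavy syllables in the domain: 1, 2, 5. The rightmost is syllable 5 (ke:).
  → primary stress on syllable 5.
Suffixed `ni:.bu:.bor.mu.ke:.re.sa.si:b` (8 syllables):
  Weights: 1 ni: H, 2 bu: H, 3 bor L, 4 mu L, 5 ke: H, 6 re L, 7 sa L, 8 si:b H.
  Heavy syllables in the domain: 1, 2, 5, 8. The rightmost is syllable 8 (si:b).
  → primary stress on syllable 8.

yes: 5→8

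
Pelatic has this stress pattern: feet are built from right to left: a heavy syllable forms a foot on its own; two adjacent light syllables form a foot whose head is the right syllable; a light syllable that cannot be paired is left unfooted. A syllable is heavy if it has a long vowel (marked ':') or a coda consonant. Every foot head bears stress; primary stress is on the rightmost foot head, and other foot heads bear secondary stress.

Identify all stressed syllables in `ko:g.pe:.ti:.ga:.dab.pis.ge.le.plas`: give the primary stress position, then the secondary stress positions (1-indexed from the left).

Weights: 1 ko:g H, 2 pe: H, 3 ti: H, 4 ga: H, 5 dab H, 6 pis H, 7 ge L, 8 le L, 9 plas H.
Parse right to left (heavy = foot alone; LL = one foot; stranded L unfooted): (ˈko:g) (ˈpe:) (ˈti:) (ˈga:) (ˈdab) (ˈpis) (ge.ˈle) (ˈplas).
Foot heads: 1, 2, 3, 4, 5, 6, 8, 9.
Primary stress on the rightmost head = syllable 9.
Secondary stress on 1, 2, 3, 4, 5, 6, 8: ˌko:g.ˌpe:.ˌti:.ˌga:.ˌdab.ˌpis.ge.ˌle.ˈplas.

primary 9, secondary 1, 2, 3, 4, 5, 6, 8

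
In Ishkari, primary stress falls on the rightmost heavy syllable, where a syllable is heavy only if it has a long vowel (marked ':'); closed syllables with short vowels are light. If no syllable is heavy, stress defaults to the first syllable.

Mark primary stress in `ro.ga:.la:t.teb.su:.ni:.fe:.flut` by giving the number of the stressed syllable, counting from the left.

Weights: 1 ro L, 2 ga: H, 3 la:t H, 4 teb L, 5 su: H, 6 ni: H, 7 fe: H, 8 flut L.
Heavy syllables in the domain: 2, 3, 5, 6, 7. The rightmost is syllable 7 (fe:).
Primary stress: syllable 7 → ro.ga:.la:t.teb.su:.ni:.ˈfe:.flut.

7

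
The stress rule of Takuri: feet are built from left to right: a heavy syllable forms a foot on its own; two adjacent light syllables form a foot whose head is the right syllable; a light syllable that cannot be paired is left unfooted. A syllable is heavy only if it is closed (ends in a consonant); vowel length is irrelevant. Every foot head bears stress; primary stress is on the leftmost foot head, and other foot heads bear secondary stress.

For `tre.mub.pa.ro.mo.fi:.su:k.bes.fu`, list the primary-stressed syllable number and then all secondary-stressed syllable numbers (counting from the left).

primary 2, secondary 4, 6, 7, 8

Weights: 1 tre L, 2 mub H, 3 pa L, 4 ro L, 5 mo L, 6 fi: L, 7 su:k H, 8 bes H, 9 fu L.
Parse left to right (heavy = foot alone; LL = one foot; stranded L unfooted): tre (ˈmub) (pa.ˈro) (mo.ˈfi:) (ˈsu:k) (ˈbes) fu.
Foot heads: 2, 4, 6, 7, 8.
Primary stress on the leftmost head = syllable 2.
Secondary stress on 4, 6, 7, 8: tre.ˈmub.pa.ˌro.mo.ˌfi:.ˌsu:k.ˌbes.fu.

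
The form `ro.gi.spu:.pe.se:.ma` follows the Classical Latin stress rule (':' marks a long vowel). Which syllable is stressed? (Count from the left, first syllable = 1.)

Classical Latin: stress the penult if heavy (long vowel or closed), else the antepenult.
Weights: 4 pe L, 5 se: H, 6 ma L.
The penult (syllable 5, se:) is heavy, so it takes stress.
Stress on syllable 5: ro.gi.spu:.pe.ˈse:.ma.

5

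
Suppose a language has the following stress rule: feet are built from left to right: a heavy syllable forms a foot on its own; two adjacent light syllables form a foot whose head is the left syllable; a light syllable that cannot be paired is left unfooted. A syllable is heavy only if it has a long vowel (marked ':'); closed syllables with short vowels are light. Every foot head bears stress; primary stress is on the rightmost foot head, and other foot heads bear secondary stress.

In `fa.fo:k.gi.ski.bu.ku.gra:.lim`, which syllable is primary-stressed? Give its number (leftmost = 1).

Weights: 1 fa L, 2 fo:k H, 3 gi L, 4 ski L, 5 bu L, 6 ku L, 7 gra: H, 8 lim L.
Parse left to right (heavy = foot alone; LL = one foot; stranded L unfooted): fa (ˈfo:k) (ˈgi.ski) (ˈbu.ku) (ˈgra:) lim.
Foot heads: 2, 3, 5, 7.
Primary stress on the rightmost head = syllable 7.
Primary stress: syllable 7 → fa.fo:k.gi.ski.bu.ku.ˈgra:.lim.

7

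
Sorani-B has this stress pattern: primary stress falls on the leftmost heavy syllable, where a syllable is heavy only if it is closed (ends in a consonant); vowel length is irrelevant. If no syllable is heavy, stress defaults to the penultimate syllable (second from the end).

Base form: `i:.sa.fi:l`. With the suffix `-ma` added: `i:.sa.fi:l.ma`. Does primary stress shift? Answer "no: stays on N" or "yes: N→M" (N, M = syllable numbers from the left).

Base `i:.sa.fi:l` (3 syllables):
  Weights: 1 i: L, 2 sa L, 3 fi:l H.
  Heavy syllables in the domain: 3. The leftmost is syllable 3 (fi:l).
  → primary stress on syllable 3.
Suffixed `i:.sa.fi:l.ma` (4 syllables):
  Weights: 1 i: L, 2 sa L, 3 fi:l H, 4 ma L.
  Heavy syllables in the domain: 3. The leftmost is syllable 3 (fi:l).
  → primary stress on syllable 3.

no: stays on 3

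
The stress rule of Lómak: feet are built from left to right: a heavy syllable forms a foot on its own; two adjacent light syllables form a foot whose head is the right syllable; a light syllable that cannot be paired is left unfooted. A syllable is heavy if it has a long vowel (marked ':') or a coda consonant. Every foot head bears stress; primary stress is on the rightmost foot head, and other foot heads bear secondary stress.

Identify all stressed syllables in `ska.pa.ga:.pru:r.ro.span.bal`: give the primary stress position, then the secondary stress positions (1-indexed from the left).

Weights: 1 ska L, 2 pa L, 3 ga: H, 4 pru:r H, 5 ro L, 6 span H, 7 bal H.
Parse left to right (heavy = foot alone; LL = one foot; stranded L unfooted): (ska.ˈpa) (ˈga:) (ˈpru:r) ro (ˈspan) (ˈbal).
Foot heads: 2, 3, 4, 6, 7.
Primary stress on the rightmost head = syllable 7.
Secondary stress on 2, 3, 4, 6: ska.ˌpa.ˌga:.ˌpru:r.ro.ˌspan.ˈbal.

primary 7, secondary 2, 3, 4, 6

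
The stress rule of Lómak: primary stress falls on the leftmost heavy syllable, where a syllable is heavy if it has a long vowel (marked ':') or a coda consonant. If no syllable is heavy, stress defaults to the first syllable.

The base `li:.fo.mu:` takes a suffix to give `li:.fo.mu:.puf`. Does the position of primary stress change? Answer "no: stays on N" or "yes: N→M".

no: stays on 1

Base `li:.fo.mu:` (3 syllables):
  Weights: 1 li: H, 2 fo L, 3 mu: H.
  Heavy syllables in the domain: 1, 3. The leftmost is syllable 1 (li:).
  → primary stress on syllable 1.
Suffixed `li:.fo.mu:.puf` (4 syllables):
  Weights: 1 li: H, 2 fo L, 3 mu: H, 4 puf H.
  Heavy syllables in the domain: 1, 3, 4. The leftmost is syllable 1 (li:).
  → primary stress on syllable 1.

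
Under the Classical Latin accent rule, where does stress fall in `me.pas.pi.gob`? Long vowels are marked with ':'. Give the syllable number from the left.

Classical Latin: stress the penult if heavy (long vowel or closed), else the antepenult.
Weights: 2 pas H, 3 pi L, 4 gob H.
The penult (syllable 3, pi) is light, so stress falls on the antepenult (syllable 2, pas).
Stress on syllable 2: me.ˈpas.pi.gob.

2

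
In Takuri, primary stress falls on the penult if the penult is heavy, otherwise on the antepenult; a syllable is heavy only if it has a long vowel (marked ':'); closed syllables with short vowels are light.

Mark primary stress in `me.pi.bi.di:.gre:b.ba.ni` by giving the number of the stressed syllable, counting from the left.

5

Weights: 5 gre:b H, 6 ba L, 7 ni L.
The penult (syllable 6, ba) is light, so stress falls on the antepenult (syllable 5, gre:b).
Primary stress: syllable 5 → me.pi.bi.di:.ˈgre:b.ba.ni.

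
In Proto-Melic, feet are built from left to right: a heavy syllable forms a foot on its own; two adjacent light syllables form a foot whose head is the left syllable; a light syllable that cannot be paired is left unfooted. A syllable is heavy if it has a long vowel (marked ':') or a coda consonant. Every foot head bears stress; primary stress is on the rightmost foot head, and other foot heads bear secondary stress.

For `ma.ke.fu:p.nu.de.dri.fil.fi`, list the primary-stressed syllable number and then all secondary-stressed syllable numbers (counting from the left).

Weights: 1 ma L, 2 ke L, 3 fu:p H, 4 nu L, 5 de L, 6 dri L, 7 fil H, 8 fi L.
Parse left to right (heavy = foot alone; LL = one foot; stranded L unfooted): (ˈma.ke) (ˈfu:p) (ˈnu.de) dri (ˈfil) fi.
Foot heads: 1, 3, 4, 7.
Primary stress on the rightmost head = syllable 7.
Secondary stress on 1, 3, 4: ˌma.ke.ˌfu:p.ˌnu.de.dri.ˈfil.fi.

primary 7, secondary 1, 3, 4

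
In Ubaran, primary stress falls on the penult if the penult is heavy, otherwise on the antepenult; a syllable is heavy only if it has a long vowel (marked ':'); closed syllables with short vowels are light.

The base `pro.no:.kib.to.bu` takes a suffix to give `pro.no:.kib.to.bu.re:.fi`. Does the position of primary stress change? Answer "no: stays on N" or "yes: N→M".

Base `pro.no:.kib.to.bu` (5 syllables):
  Weights: 3 kib L, 4 to L, 5 bu L.
  The penult (syllable 4, to) is light, so stress falls on the antepenult (syllable 3, kib).
  → primary stress on syllable 3.
Suffixed `pro.no:.kib.to.bu.re:.fi` (7 syllables):
  Weights: 5 bu L, 6 re: H, 7 fi L.
  The penult (syllable 6, re:) is heavy, so it takes stress.
  → primary stress on syllable 6.

yes: 3→6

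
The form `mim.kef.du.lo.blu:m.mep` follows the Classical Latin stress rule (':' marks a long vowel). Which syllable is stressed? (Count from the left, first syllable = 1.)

Classical Latin: stress the penult if heavy (long vowel or closed), else the antepenult.
Weights: 4 lo L, 5 blu:m H, 6 mep H.
The penult (syllable 5, blu:m) is heavy, so it takes stress.
Stress on syllable 5: mim.kef.du.lo.ˈblu:m.mep.

5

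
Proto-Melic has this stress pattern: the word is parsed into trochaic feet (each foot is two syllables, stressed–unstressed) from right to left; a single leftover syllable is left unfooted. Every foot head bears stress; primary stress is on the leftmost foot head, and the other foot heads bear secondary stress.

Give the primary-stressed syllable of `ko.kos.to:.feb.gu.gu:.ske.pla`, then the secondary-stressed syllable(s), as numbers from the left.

Parse right to left into trochaic (ˈσσ) feet: (ˈko.kos) (ˈto:.feb) (ˈgu.gu:) (ˈske.pla).
Foot heads (stressed positions): 1, 3, 5, 7.
End Rule Leftmost: primary stress on the leftmost head = syllable 1.
Secondary stress on 3, 5, 7: ˈko.kos.ˌto:.feb.ˌgu.gu:.ˌske.pla.

primary 1, secondary 3, 5, 7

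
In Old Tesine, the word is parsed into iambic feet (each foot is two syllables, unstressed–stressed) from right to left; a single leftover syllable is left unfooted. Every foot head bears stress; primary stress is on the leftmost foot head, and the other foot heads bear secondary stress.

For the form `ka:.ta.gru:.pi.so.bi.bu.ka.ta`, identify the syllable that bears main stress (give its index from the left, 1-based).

Parse right to left into iambic (σˈσ) feet: ka: (ta.ˈgru:) (pi.ˈso) (bi.ˈbu) (ka.ˈta). Syllable 1 is left unfooted.
Foot heads (stressed positions): 3, 5, 7, 9.
End Rule Leftmost: primary stress on the leftmost head = syllable 3.
Primary stress: syllable 3 → ka:.ta.ˈgru:.pi.so.bi.bu.ka.ta.

3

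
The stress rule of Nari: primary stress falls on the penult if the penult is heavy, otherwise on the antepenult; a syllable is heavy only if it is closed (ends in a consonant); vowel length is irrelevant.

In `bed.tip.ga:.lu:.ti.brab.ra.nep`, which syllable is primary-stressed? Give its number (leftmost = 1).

6

Weights: 6 brab H, 7 ra L, 8 nep H.
The penult (syllable 7, ra) is light, so stress falls on the antepenult (syllable 6, brab).
Primary stress: syllable 6 → bed.tip.ga:.lu:.ti.ˈbrab.ra.nep.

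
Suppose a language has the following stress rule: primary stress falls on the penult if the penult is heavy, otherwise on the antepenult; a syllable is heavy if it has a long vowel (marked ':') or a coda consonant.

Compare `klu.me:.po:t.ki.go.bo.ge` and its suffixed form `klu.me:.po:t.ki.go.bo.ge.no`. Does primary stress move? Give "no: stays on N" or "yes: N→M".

Base `klu.me:.po:t.ki.go.bo.ge` (7 syllables):
  Weights: 5 go L, 6 bo L, 7 ge L.
  The penult (syllable 6, bo) is light, so stress falls on the antepenult (syllable 5, go).
  → primary stress on syllable 5.
Suffixed `klu.me:.po:t.ki.go.bo.ge.no` (8 syllables):
  Weights: 6 bo L, 7 ge L, 8 no L.
  The penult (syllable 7, ge) is light, so stress falls on the antepenult (syllable 6, bo).
  → primary stress on syllable 6.

yes: 5→6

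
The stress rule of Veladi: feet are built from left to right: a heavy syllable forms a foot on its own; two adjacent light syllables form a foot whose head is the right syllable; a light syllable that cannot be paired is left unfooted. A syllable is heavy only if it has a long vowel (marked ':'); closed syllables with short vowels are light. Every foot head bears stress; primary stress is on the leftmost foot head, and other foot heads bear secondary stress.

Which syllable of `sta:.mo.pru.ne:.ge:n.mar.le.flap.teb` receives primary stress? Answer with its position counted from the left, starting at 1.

Weights: 1 sta: H, 2 mo L, 3 pru L, 4 ne: H, 5 ge:n H, 6 mar L, 7 le L, 8 flap L, 9 teb L.
Parse left to right (heavy = foot alone; LL = one foot; stranded L unfooted): (ˈsta:) (mo.ˈpru) (ˈne:) (ˈge:n) (mar.ˈle) (flap.ˈteb).
Foot heads: 1, 3, 4, 5, 7, 9.
Primary stress on the leftmost head = syllable 1.
Primary stress: syllable 1 → ˈsta:.mo.pru.ne:.ge:n.mar.le.flap.teb.

1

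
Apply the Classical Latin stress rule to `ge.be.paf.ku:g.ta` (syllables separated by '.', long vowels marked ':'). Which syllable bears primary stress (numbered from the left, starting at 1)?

4

Classical Latin: stress the penult if heavy (long vowel or closed), else the antepenult.
Weights: 3 paf H, 4 ku:g H, 5 ta L.
The penult (syllable 4, ku:g) is heavy, so it takes stress.
Stress on syllable 4: ge.be.paf.ˈku:g.ta.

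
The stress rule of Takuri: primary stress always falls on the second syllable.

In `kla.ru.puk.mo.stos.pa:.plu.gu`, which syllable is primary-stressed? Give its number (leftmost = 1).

The word has 8 syllables; the second syllable is syllable 2 (ru).
Primary stress: syllable 2 → kla.ˈru.puk.mo.stos.pa:.plu.gu.

2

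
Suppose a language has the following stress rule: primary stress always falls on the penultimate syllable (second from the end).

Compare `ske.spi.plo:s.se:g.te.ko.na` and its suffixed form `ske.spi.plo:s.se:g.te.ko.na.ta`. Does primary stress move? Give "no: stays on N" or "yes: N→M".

yes: 6→7

Base `ske.spi.plo:s.se:g.te.ko.na` (7 syllables):
  The word has 7 syllables; the penultimate syllable (second from the end) is syllable 6 (ko).
  → primary stress on syllable 6.
Suffixed `ske.spi.plo:s.se:g.te.ko.na.ta` (8 syllables):
  The word has 8 syllables; the penultimate syllable (second from the end) is syllable 7 (na).
  → primary stress on syllable 7.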